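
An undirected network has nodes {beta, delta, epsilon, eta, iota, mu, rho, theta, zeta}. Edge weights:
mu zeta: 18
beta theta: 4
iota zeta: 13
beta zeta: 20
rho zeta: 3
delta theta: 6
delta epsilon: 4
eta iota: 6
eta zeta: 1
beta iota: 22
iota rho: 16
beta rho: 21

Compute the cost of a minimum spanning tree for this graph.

Prim's algorithm from mu:
Step 1: frontier [mu zeta 18] → take mu zeta (18); add zeta.
Step 2: frontier [eta zeta 1, rho zeta 3, iota zeta 13, beta zeta 20] → take eta zeta (1); add eta.
Step 3: frontier [eta iota 6, rho zeta 3, iota zeta 13, beta zeta 20] → take rho zeta (3); add rho.
Step 4: frontier [eta iota 6, iota rho 16, beta rho 21, iota zeta 13, beta zeta 20] → take eta iota (6); add iota.
Step 5: frontier [beta iota 22, beta rho 21, beta zeta 20] → take beta zeta (20); add beta.
Step 6: frontier [beta theta 4] → take beta theta (4); add theta.
Step 7: frontier [delta theta 6] → take delta theta (6); add delta.
Step 8: frontier [delta epsilon 4] → take delta epsilon (4); add epsilon.
MST edges: mu zeta, eta zeta, rho zeta, eta iota, beta zeta, beta theta, delta theta, delta epsilon; total weight 18+1+3+6+20+4+6+4 = 62.

62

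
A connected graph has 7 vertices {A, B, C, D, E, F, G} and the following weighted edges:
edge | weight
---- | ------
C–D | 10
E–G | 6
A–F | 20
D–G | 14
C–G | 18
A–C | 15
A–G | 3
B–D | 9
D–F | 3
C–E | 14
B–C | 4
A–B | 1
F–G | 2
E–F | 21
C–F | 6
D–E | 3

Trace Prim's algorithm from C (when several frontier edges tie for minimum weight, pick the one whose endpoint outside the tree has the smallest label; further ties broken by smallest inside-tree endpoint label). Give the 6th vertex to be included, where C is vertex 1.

Grow the tree from C using Prim:
Step 1: cheapest edge leaving the tree is B–C (4); add B.
Step 2: cheapest edge leaving the tree is A–B (1); add A.
Step 3: cheapest edge leaving the tree is A–G (3); add G.
Step 4: cheapest edge leaving the tree is F–G (2); add F.
Step 5: cheapest edge leaving the tree is D–F (3); add D.
Step 6: cheapest edge leaving the tree is D–E (3); add E.
Vertex order: C, B, A, G, F, D, E. The 6th vertex is D.

D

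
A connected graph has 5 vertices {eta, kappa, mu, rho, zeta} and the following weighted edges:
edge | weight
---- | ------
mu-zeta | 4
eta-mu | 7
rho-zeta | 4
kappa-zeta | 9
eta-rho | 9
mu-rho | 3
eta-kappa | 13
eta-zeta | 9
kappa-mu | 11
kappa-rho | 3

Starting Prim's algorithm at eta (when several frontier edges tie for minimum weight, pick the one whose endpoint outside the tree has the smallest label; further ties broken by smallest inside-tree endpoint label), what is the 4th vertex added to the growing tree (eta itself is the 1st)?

kappa

Prim, starting at eta.
Step 1: frontier [eta-mu 7, eta-rho 9, eta-zeta 9, eta-kappa 13] → take eta-mu (7); add mu.
Step 2: frontier [eta-rho 9, eta-zeta 9, eta-kappa 13, mu-rho 3, mu-zeta 4, kappa-mu 11] → take mu-rho (3); add rho.
Step 3: frontier [eta-zeta 9, eta-kappa 13, mu-zeta 4, kappa-mu 11, kappa-rho 3, rho-zeta 4] → take kappa-rho (3); add kappa.
Step 4: frontier [eta-zeta 9, kappa-zeta 9, mu-zeta 4, rho-zeta 4] → take mu-zeta (4); add zeta.
Vertex order: eta, mu, rho, kappa, zeta. The 4th vertex is kappa.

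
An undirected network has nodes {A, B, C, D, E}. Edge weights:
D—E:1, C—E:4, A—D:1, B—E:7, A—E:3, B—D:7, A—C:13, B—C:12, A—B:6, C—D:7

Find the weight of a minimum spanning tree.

12

Sort edges by weight, then run Kruskal:
A—D (1): add — endpoints in different components.
D—E (1): add — endpoints in different components.
A—E (3): skip — A and E already connected.
C—E (4): add — endpoints in different components.
A—B (6): add — endpoints in different components.
MST edges: A—D, D—E, C—E, A—B; total weight 1+1+4+6 = 12.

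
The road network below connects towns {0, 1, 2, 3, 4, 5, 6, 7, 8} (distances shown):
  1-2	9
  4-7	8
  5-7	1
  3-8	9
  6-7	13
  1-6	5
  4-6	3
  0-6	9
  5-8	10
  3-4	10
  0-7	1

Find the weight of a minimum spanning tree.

46

Sort edges by weight, then run Kruskal:
0-7 (1): add — endpoints in different components.
5-7 (1): add — endpoints in different components.
4-6 (3): add — endpoints in different components.
1-6 (5): add — endpoints in different components.
4-7 (8): add — endpoints in different components.
0-6 (9): skip — 0 and 6 already connected.
1-2 (9): add — endpoints in different components.
3-8 (9): add — endpoints in different components.
3-4 (10): add — endpoints in different components.
MST edges: 0-7, 5-7, 4-6, 1-6, 4-7, 1-2, 3-8, 3-4; total weight 1+1+3+5+8+9+9+10 = 46.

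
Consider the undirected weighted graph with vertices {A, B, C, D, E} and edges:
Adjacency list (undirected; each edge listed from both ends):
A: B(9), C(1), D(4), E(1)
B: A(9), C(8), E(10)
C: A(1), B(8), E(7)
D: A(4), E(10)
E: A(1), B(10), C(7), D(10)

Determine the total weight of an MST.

Kruskal: consider edges lightest-first.
A-C (1): add — endpoints in different components.
A-E (1): add — endpoints in different components.
A-D (4): add — endpoints in different components.
C-E (7): skip — C and E already connected.
B-C (8): add — endpoints in different components.
MST edges: A-C, A-E, A-D, B-C; total weight 1+1+4+8 = 14.

14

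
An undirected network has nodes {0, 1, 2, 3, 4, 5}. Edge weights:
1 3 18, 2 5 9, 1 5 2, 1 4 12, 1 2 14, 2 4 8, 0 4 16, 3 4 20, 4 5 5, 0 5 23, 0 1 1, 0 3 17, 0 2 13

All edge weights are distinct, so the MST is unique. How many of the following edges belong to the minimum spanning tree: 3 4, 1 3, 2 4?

Kruskal: consider edges lightest-first.
0 1 (1): add. Components now {0,1} {2} {3} {4} {5}
1 5 (2): add. Components now {0,1,5} {2} {3} {4}
4 5 (5): add. Components now {0,1,4,5} {2} {3}
2 4 (8): add. Components now {0,1,2,4,5} {3}
2 5 (9): skip — 2 and 5 already connected.
1 4 (12): skip — 1 and 4 already connected.
0 2 (13): skip — 0 and 2 already connected.
1 2 (14): skip — 1 and 2 already connected.
0 4 (16): skip — 0 and 4 already connected.
0 3 (17): add. Components now {0,1,2,3,4,5}
MST edge set: {0 1, 1 5, 4 5, 2 4, 0 3}.
Of the listed edges, {2 4} are in the MST → 1.

1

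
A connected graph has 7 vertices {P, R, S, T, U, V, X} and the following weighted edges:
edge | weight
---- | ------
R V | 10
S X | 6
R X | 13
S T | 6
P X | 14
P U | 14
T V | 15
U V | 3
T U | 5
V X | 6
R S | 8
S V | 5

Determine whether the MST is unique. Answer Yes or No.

Sort edges by weight, then run Kruskal:
U V (3): add — endpoints in different components.
S V (5): add — endpoints in different components.
T U (5): add — endpoints in different components.
S T (6): skip — T and S already connected.
S X (6): add — endpoints in different components.
V X (6): skip — X and V already connected.
R S (8): add — endpoints in different components.
R V (10): skip — R and V already connected.
R X (13): skip — R and X already connected.
P U (14): add — endpoints in different components.
Non-tree edge V X has weight 6, equal to the heaviest edge on its tree cycle — swapping gives another MST of the same weight. Not unique.

No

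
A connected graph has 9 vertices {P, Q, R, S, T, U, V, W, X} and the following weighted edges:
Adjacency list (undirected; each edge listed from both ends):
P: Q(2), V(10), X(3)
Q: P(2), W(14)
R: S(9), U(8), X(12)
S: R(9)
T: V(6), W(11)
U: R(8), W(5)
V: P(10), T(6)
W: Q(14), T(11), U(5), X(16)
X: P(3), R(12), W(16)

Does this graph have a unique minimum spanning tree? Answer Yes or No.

Yes

Kruskal's algorithm — process edges by increasing weight (ties by edge label):
P–Q (2): add — endpoints in different components.
P–X (3): add — endpoints in different components.
U–W (5): add — endpoints in different components.
T–V (6): add — endpoints in different components.
R–U (8): add — endpoints in different components.
R–S (9): add — endpoints in different components.
P–V (10): add — endpoints in different components.
T–W (11): add — endpoints in different components.
Every non-tree edge has weight strictly greater than the heaviest edge on the tree path between its endpoints, so the MST is unique.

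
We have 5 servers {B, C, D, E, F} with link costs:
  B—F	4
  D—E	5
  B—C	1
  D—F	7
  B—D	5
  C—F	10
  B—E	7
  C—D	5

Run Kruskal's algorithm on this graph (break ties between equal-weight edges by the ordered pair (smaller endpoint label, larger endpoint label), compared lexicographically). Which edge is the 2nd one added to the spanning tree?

B-F

Kruskal's algorithm — process edges by increasing weight (ties by edge label):
B—C (1): add. Components now {B,C} {D} {E} {F}
B—F (4): add. Components now {B,C,F} {D} {E}
B—D (5): add. Components now {B,C,D,F} {E}
C—D (5): skip — C and D already connected.
D—E (5): add. Components now {B,C,D,E,F}
The 2nd edge added is B—F.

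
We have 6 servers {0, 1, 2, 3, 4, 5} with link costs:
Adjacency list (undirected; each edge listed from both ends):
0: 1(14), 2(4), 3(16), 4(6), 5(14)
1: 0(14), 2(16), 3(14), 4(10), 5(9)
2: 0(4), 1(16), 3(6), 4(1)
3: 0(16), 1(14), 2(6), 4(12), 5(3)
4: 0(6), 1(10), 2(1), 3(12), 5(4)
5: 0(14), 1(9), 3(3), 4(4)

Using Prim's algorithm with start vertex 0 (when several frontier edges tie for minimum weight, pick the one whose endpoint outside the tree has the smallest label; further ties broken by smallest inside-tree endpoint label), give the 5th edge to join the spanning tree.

Prim's algorithm from 0:
Step 1: cheapest edge leaving the tree is 0–2 (4); add 2.
Step 2: cheapest edge leaving the tree is 2–4 (1); add 4.
Step 3: cheapest edge leaving the tree is 4–5 (4); add 5.
Step 4: cheapest edge leaving the tree is 3–5 (3); add 3.
Step 5: cheapest edge leaving the tree is 1–5 (9); add 1.
The 5th edge added is 1–5.

1-5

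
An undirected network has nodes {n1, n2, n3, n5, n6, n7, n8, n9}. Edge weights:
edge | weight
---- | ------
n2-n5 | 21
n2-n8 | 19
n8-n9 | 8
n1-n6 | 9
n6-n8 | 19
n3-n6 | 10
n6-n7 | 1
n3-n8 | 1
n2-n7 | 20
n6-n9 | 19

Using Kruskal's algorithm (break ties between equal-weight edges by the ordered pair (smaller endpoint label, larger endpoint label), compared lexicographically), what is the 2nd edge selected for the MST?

Kruskal's algorithm — process edges by increasing weight (ties by edge label):
n3-n8 (1): add — endpoints in different components.
n6-n7 (1): add — endpoints in different components.
n8-n9 (8): add — endpoints in different components.
n1-n6 (9): add — endpoints in different components.
n3-n6 (10): add — endpoints in different components.
n2-n8 (19): add — endpoints in different components.
n6-n8 (19): skip — n8 and n6 already connected.
n6-n9 (19): skip — n6 and n9 already connected.
n2-n7 (20): skip — n7 and n2 already connected.
n2-n5 (21): add — endpoints in different components.
The 2nd edge added is n6-n7.

n6-n7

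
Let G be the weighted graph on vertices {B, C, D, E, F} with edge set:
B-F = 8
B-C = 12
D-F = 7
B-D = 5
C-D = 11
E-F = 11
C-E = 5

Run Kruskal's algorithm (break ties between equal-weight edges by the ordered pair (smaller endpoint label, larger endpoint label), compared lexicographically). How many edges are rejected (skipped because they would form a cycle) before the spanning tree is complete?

1

Sort edges by weight, then run Kruskal:
B-D (5): add. Components now {B,D} {C} {E} {F}
C-E (5): add. Components now {B,D} {C,E} {F}
D-F (7): add. Components now {B,D,F} {C,E}
B-F (8): skip — B and F already connected.
C-D (11): add. Components now {B,C,D,E,F}
Edges rejected before the tree was complete: 1.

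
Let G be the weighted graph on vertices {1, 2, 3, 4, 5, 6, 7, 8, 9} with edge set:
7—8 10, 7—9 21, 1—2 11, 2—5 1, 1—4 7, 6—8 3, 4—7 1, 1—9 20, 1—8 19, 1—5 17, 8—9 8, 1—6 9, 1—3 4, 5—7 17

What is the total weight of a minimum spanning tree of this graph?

44

Prim, starting at 8.
Step 1: cheapest edge leaving the tree is 6—8 (3); add 6.
Step 2: cheapest edge leaving the tree is 8—9 (8); add 9.
Step 3: cheapest edge leaving the tree is 1—6 (9); add 1.
Step 4: cheapest edge leaving the tree is 1—3 (4); add 3.
Step 5: cheapest edge leaving the tree is 1—4 (7); add 4.
Step 6: cheapest edge leaving the tree is 4—7 (1); add 7.
Step 7: cheapest edge leaving the tree is 1—2 (11); add 2.
Step 8: cheapest edge leaving the tree is 2—5 (1); add 5.
MST edges: 6—8, 8—9, 1—6, 1—3, 1—4, 4—7, 1—2, 2—5; total weight 3+8+9+4+7+1+11+1 = 44.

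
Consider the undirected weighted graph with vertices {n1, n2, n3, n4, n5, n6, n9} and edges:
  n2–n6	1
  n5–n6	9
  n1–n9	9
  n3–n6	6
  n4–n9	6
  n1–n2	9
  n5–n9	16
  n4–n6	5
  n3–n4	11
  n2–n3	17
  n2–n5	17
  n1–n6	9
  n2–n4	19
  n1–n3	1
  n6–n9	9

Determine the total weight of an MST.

Prim's algorithm from n3:
Step 1: cheapest edge leaving the tree is n1–n3 (1); add n1.
Step 2: cheapest edge leaving the tree is n3–n6 (6); add n6.
Step 3: cheapest edge leaving the tree is n2–n6 (1); add n2.
Step 4: cheapest edge leaving the tree is n4–n6 (5); add n4.
Step 5: cheapest edge leaving the tree is n4–n9 (6); add n9.
Step 6: cheapest edge leaving the tree is n5–n6 (9); add n5.
MST edges: n1–n3, n3–n6, n2–n6, n4–n6, n4–n9, n5–n6; total weight 1+6+1+5+6+9 = 28.

28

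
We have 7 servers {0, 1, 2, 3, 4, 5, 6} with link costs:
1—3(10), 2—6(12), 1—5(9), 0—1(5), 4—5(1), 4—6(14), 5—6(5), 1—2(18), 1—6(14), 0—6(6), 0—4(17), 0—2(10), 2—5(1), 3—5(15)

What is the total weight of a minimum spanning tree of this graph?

28

Kruskal's algorithm — process edges by increasing weight (ties by edge label):
2—5 (1): add — endpoints in different components.
4—5 (1): add — endpoints in different components.
0—1 (5): add — endpoints in different components.
5—6 (5): add — endpoints in different components.
0—6 (6): add — endpoints in different components.
1—5 (9): skip — 1 and 5 already connected.
0—2 (10): skip — 0 and 2 already connected.
1—3 (10): add — endpoints in different components.
MST edges: 2—5, 4—5, 0—1, 5—6, 0—6, 1—3; total weight 1+1+5+5+6+10 = 28.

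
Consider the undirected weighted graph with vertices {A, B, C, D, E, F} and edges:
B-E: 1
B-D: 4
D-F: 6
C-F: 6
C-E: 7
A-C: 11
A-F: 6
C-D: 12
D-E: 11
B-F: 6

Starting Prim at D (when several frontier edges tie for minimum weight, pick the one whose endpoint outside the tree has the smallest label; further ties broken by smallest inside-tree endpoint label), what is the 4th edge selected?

A-F

Prim's algorithm from D:
Step 1: frontier [B-D 4, D-F 6, D-E 11, C-D 12] → take B-D (4); add B.
Step 2: frontier [B-E 1, B-F 6, D-F 6, D-E 11, C-D 12] → take B-E (1); add E.
Step 3: frontier [B-F 6, D-F 6, C-D 12, C-E 7] → take B-F (6); add F.
Step 4: frontier [C-D 12, C-E 7, A-F 6, C-F 6] → take A-F (6); add A.
Step 5: frontier [A-C 11, C-D 12, C-E 7, C-F 6] → take C-F (6); add C.
The 4th edge added is A-F.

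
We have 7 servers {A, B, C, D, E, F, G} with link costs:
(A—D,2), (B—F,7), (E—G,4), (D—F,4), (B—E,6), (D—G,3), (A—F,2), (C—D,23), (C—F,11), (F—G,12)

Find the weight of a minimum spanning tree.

28

Kruskal's algorithm — process edges by increasing weight (ties by edge label):
A—D (2): add — endpoints in different components.
A—F (2): add — endpoints in different components.
D—G (3): add — endpoints in different components.
D—F (4): skip — D and F already connected.
E—G (4): add — endpoints in different components.
B—E (6): add — endpoints in different components.
B—F (7): skip — B and F already connected.
C—F (11): add — endpoints in different components.
MST edges: A—D, A—F, D—G, E—G, B—E, C—F; total weight 2+2+3+4+6+11 = 28.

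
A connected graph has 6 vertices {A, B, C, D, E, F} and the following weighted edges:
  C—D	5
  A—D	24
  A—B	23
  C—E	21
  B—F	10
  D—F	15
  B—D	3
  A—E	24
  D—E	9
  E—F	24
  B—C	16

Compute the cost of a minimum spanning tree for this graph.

Prim, starting at A.
Step 1: cheapest edge leaving the tree is A—B (23); add B.
Step 2: cheapest edge leaving the tree is B—D (3); add D.
Step 3: cheapest edge leaving the tree is C—D (5); add C.
Step 4: cheapest edge leaving the tree is D—E (9); add E.
Step 5: cheapest edge leaving the tree is B—F (10); add F.
MST edges: A—B, B—D, C—D, D—E, B—F; total weight 23+3+5+9+10 = 50.

50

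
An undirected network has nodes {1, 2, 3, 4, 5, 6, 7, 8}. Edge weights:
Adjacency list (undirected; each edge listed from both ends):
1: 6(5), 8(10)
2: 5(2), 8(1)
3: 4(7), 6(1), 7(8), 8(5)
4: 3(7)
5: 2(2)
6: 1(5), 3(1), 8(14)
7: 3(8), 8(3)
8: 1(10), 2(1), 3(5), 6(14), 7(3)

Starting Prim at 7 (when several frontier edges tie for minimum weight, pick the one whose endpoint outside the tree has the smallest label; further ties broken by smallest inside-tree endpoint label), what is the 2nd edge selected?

Prim's algorithm from 7:
Step 1: cheapest edge leaving the tree is 7–8 (3); add 8.
Step 2: cheapest edge leaving the tree is 2–8 (1); add 2.
Step 3: cheapest edge leaving the tree is 2–5 (2); add 5.
Step 4: cheapest edge leaving the tree is 3–8 (5); add 3.
Step 5: cheapest edge leaving the tree is 3–6 (1); add 6.
Step 6: cheapest edge leaving the tree is 1–6 (5); add 1.
Step 7: cheapest edge leaving the tree is 3–4 (7); add 4.
The 2nd edge added is 2–8.

2-8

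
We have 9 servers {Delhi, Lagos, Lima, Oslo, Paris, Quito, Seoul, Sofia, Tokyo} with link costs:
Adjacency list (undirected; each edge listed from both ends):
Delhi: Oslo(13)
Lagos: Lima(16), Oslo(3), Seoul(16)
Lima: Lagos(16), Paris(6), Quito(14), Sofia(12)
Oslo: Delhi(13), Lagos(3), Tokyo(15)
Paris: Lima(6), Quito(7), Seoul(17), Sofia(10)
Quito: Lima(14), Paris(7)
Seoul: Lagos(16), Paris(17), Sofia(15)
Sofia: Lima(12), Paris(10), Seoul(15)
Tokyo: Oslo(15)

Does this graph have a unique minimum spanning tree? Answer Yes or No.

No

Sort edges by weight, then run Kruskal:
Lagos Oslo (3): add — endpoints in different components.
Lima Paris (6): add — endpoints in different components.
Paris Quito (7): add — endpoints in different components.
Paris Sofia (10): add — endpoints in different components.
Lima Sofia (12): skip — Sofia and Lima already connected.
Delhi Oslo (13): add — endpoints in different components.
Lima Quito (14): skip — Quito and Lima already connected.
Oslo Tokyo (15): add — endpoints in different components.
Seoul Sofia (15): add — endpoints in different components.
Lagos Lima (16): add — endpoints in different components.
Non-tree edge Lagos Seoul has weight 16, equal to the heaviest edge on its tree cycle — swapping gives another MST of the same weight. Not unique.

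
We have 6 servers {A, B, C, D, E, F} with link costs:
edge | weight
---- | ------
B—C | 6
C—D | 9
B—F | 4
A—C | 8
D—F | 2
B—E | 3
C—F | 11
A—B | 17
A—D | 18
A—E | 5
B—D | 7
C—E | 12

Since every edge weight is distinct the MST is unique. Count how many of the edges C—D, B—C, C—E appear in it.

Sort edges by weight, then run Kruskal:
D—F (2): add — endpoints in different components.
B—E (3): add — endpoints in different components.
B—F (4): add — endpoints in different components.
A—E (5): add — endpoints in different components.
B—C (6): add — endpoints in different components.
MST edge set: {D—F, B—E, B—F, A—E, B—C}.
Of the listed edges, {B—C} are in the MST → 1.

1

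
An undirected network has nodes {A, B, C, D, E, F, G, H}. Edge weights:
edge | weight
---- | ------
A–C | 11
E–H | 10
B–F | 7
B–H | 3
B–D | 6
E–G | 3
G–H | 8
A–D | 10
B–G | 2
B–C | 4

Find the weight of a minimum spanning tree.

35

Grow the tree from E using Prim:
Step 1: frontier [E–G 3, E–H 10] → take E–G (3); add G.
Step 2: frontier [E–H 10, B–G 2, G–H 8] → take B–G (2); add B.
Step 3: frontier [B–H 3, B–C 4, B–D 6, B–F 7, E–H 10, G–H 8] → take B–H (3); add H.
Step 4: frontier [B–C 4, B–D 6, B–F 7] → take B–C (4); add C.
Step 5: frontier [B–D 6, B–F 7, A–C 11] → take B–D (6); add D.
Step 6: frontier [B–F 7, A–C 11, A–D 10] → take B–F (7); add F.
Step 7: frontier [A–C 11, A–D 10] → take A–D (10); add A.
MST edges: E–G, B–G, B–H, B–C, B–D, B–F, A–D; total weight 3+2+3+4+6+7+10 = 35.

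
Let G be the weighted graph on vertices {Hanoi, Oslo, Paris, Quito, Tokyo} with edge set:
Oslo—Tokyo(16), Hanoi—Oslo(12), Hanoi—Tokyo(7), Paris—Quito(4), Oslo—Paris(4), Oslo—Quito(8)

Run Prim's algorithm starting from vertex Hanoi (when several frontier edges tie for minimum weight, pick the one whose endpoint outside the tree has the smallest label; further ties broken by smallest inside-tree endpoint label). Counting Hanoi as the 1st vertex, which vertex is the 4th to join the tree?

Prim's algorithm from Hanoi:
Step 1: cheapest edge leaving the tree is Hanoi—Tokyo (7); add Tokyo.
Step 2: cheapest edge leaving the tree is Hanoi—Oslo (12); add Oslo.
Step 3: cheapest edge leaving the tree is Oslo—Paris (4); add Paris.
Step 4: cheapest edge leaving the tree is Paris—Quito (4); add Quito.
Vertex order: Hanoi, Tokyo, Oslo, Paris, Quito. The 4th vertex is Paris.

Paris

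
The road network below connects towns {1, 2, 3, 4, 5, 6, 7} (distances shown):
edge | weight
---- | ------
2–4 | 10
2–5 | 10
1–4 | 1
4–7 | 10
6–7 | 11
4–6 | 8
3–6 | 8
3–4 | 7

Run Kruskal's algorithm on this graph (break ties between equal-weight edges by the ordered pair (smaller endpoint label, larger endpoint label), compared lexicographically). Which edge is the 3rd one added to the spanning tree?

3-6

Kruskal's algorithm — process edges by increasing weight (ties by edge label):
1–4 (1): add — endpoints in different components.
3–4 (7): add — endpoints in different components.
3–6 (8): add — endpoints in different components.
4–6 (8): skip — 4 and 6 already connected.
2–4 (10): add — endpoints in different components.
2–5 (10): add — endpoints in different components.
4–7 (10): add — endpoints in different components.
The 3rd edge added is 3–6.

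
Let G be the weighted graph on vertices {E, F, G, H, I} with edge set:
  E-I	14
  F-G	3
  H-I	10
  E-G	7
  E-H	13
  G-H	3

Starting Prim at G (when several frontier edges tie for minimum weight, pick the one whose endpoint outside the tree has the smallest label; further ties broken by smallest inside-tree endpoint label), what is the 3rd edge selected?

Prim's algorithm from G:
Step 1: frontier [F-G 3, G-H 3, E-G 7] → take F-G (3); add F.
Step 2: frontier [G-H 3, E-G 7] → take G-H (3); add H.
Step 3: frontier [E-G 7, H-I 10, E-H 13] → take E-G (7); add E.
Step 4: frontier [E-I 14, H-I 10] → take H-I (10); add I.
The 3rd edge added is E-G.

E-G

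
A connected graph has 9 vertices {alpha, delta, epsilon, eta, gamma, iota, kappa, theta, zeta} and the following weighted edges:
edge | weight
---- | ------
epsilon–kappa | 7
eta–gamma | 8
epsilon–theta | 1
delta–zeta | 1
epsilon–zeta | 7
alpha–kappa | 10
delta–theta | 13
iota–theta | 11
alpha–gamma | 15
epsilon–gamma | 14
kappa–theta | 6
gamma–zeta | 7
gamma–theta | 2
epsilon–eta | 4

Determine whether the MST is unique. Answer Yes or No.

Sort edges by weight, then run Kruskal:
delta–zeta (1): add — endpoints in different components.
epsilon–theta (1): add — endpoints in different components.
gamma–theta (2): add — endpoints in different components.
epsilon–eta (4): add — endpoints in different components.
kappa–theta (6): add — endpoints in different components.
epsilon–kappa (7): skip — kappa and epsilon already connected.
epsilon–zeta (7): add — endpoints in different components.
gamma–zeta (7): skip — zeta and gamma already connected.
eta–gamma (8): skip — eta and gamma already connected.
alpha–kappa (10): add — endpoints in different components.
iota–theta (11): add — endpoints in different components.
Non-tree edge gamma–zeta has weight 7, equal to the heaviest edge on its tree cycle — swapping gives another MST of the same weight. Not unique.

No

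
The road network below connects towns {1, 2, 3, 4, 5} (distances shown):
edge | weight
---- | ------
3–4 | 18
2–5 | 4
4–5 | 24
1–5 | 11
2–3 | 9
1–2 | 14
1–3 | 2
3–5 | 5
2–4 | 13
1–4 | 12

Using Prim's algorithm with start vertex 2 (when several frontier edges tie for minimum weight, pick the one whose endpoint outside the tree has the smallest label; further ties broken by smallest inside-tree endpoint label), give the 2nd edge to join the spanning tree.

3-5

Prim's algorithm from 2:
Step 1: frontier [2–5 4, 2–3 9, 2–4 13, 1–2 14] → take 2–5 (4); add 5.
Step 2: frontier [2–3 9, 2–4 13, 1–2 14, 3–5 5, 1–5 11, 4–5 24] → take 3–5 (5); add 3.
Step 3: frontier [2–4 13, 1–2 14, 1–3 2, 3–4 18, 1–5 11, 4–5 24] → take 1–3 (2); add 1.
Step 4: frontier [1–4 12, 2–4 13, 3–4 18, 4–5 24] → take 1–4 (12); add 4.
The 2nd edge added is 3–5.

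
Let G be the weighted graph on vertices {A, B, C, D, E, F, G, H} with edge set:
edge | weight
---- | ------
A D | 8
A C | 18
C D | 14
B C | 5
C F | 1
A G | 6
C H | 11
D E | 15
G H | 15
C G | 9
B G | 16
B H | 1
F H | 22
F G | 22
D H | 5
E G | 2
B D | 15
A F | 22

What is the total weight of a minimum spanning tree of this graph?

Kruskal: consider edges lightest-first.
B H (1): add — endpoints in different components.
C F (1): add — endpoints in different components.
E G (2): add — endpoints in different components.
B C (5): add — endpoints in different components.
D H (5): add — endpoints in different components.
A G (6): add — endpoints in different components.
A D (8): add — endpoints in different components.
MST edges: B H, C F, E G, B C, D H, A G, A D; total weight 1+1+2+5+5+6+8 = 28.

28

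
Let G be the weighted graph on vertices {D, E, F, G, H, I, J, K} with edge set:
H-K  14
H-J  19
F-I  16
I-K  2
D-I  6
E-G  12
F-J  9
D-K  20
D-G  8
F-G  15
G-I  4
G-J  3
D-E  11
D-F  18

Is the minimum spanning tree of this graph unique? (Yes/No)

Sort edges by weight, then run Kruskal:
I-K (2): add — endpoints in different components.
G-J (3): add — endpoints in different components.
G-I (4): add — endpoints in different components.
D-I (6): add — endpoints in different components.
D-G (8): skip — D and G already connected.
F-J (9): add — endpoints in different components.
D-E (11): add — endpoints in different components.
E-G (12): skip — E and G already connected.
H-K (14): add — endpoints in different components.
Every non-tree edge has weight strictly greater than the heaviest edge on the tree path between its endpoints, so the MST is unique.

Yes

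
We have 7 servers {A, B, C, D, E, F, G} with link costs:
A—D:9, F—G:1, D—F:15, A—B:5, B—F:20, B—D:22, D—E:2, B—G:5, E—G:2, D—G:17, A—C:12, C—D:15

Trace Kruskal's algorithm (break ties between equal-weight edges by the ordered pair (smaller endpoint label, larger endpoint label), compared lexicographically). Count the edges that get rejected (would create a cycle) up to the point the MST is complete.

Kruskal: consider edges lightest-first.
F—G (1): add. Components now {A} {B} {C} {D} {E} {F,G}
D—E (2): add. Components now {A} {B} {C} {D,E} {F,G}
E—G (2): add. Components now {A} {B} {C} {D,E,F,G}
A—B (5): add. Components now {A,B} {C} {D,E,F,G}
B—G (5): add. Components now {A,B,D,E,F,G} {C}
A—D (9): skip — A and D already connected.
A—C (12): add. Components now {A,B,C,D,E,F,G}
Edges rejected before the tree was complete: 1.

1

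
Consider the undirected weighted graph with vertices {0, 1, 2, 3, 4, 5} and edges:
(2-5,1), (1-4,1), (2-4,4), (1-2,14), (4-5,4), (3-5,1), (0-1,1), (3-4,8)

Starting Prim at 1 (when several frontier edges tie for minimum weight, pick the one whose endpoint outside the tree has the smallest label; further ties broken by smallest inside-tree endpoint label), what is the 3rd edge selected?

2-4

Grow the tree from 1 using Prim:
Step 1: frontier [0-1 1, 1-4 1, 1-2 14] → take 0-1 (1); add 0.
Step 2: frontier [1-4 1, 1-2 14] → take 1-4 (1); add 4.
Step 3: frontier [1-2 14, 2-4 4, 4-5 4, 3-4 8] → take 2-4 (4); add 2.
Step 4: frontier [2-5 1, 4-5 4, 3-4 8] → take 2-5 (1); add 5.
Step 5: frontier [3-4 8, 3-5 1] → take 3-5 (1); add 3.
The 3rd edge added is 2-4.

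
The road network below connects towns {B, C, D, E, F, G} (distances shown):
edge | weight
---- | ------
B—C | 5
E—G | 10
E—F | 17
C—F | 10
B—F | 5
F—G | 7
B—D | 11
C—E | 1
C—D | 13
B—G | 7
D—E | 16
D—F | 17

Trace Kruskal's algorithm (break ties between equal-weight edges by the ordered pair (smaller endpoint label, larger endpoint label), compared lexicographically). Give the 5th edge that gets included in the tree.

Sort edges by weight, then run Kruskal:
C—E (1): add — endpoints in different components.
B—C (5): add — endpoints in different components.
B—F (5): add — endpoints in different components.
B—G (7): add — endpoints in different components.
F—G (7): skip — F and G already connected.
C—F (10): skip — C and F already connected.
E—G (10): skip — E and G already connected.
B—D (11): add — endpoints in different components.
The 5th edge added is B—D.

B-D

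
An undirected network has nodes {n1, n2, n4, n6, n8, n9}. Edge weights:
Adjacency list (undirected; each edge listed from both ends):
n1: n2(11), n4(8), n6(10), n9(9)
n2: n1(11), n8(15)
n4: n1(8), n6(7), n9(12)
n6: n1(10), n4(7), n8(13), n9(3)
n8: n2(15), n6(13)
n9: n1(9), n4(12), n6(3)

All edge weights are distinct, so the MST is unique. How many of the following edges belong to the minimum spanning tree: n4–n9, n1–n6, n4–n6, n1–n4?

2

Kruskal's algorithm — process edges by increasing weight (ties by edge label):
n6–n9 (3): add. Components now {n2} {n6,n9} {n1} {n4} {n8}
n4–n6 (7): add. Components now {n2} {n4,n6,n9} {n1} {n8}
n1–n4 (8): add. Components now {n2} {n1,n4,n6,n9} {n8}
n1–n9 (9): skip — n9 and n1 already connected.
n1–n6 (10): skip — n1 and n6 already connected.
n1–n2 (11): add. Components now {n1,n2,n4,n6,n9} {n8}
n4–n9 (12): skip — n9 and n4 already connected.
n6–n8 (13): add. Components now {n1,n2,n4,n6,n8,n9}
MST edge set: {n6–n9, n4–n6, n1–n4, n1–n2, n6–n8}.
Of the listed edges, {n4–n6, n1–n4} are in the MST → 2.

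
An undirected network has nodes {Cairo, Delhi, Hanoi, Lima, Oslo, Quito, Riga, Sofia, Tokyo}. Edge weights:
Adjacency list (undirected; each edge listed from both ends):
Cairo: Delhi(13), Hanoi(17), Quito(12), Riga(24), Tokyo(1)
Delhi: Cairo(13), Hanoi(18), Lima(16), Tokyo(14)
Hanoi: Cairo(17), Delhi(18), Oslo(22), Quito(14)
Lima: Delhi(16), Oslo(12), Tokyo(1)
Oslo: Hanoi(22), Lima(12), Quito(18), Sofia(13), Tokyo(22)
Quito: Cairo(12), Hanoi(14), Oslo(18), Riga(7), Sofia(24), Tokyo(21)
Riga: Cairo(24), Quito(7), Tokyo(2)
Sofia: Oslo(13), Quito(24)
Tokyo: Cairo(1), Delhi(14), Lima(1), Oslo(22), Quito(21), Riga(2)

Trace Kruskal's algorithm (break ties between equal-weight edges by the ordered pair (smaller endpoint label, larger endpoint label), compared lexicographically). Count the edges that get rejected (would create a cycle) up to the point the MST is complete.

2

Kruskal: consider edges lightest-first.
Cairo Tokyo (1): add — endpoints in different components.
Lima Tokyo (1): add — endpoints in different components.
Riga Tokyo (2): add — endpoints in different components.
Quito Riga (7): add — endpoints in different components.
Cairo Quito (12): skip — Cairo and Quito already connected.
Lima Oslo (12): add — endpoints in different components.
Cairo Delhi (13): add — endpoints in different components.
Oslo Sofia (13): add — endpoints in different components.
Delhi Tokyo (14): skip — Delhi and Tokyo already connected.
Hanoi Quito (14): add — endpoints in different components.
Edges rejected before the tree was complete: 2.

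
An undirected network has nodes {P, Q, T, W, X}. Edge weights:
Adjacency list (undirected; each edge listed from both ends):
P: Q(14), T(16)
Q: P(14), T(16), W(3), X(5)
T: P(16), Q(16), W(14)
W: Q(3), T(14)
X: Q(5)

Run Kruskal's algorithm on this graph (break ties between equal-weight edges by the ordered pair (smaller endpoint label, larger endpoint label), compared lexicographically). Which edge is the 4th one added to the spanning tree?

Sort edges by weight, then run Kruskal:
Q–W (3): add — endpoints in different components.
Q–X (5): add — endpoints in different components.
P–Q (14): add — endpoints in different components.
T–W (14): add — endpoints in different components.
The 4th edge added is T–W.

T-W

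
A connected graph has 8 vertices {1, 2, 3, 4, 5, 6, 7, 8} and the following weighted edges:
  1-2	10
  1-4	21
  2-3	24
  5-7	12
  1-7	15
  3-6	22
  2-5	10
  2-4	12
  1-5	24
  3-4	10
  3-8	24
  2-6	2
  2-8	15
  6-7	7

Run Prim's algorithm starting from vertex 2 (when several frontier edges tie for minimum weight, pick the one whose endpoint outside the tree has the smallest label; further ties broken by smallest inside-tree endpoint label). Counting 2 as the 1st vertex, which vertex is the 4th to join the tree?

1

Prim, starting at 2.
Step 1: frontier [2-6 2, 1-2 10, 2-5 10, 2-4 12, 2-8 15, 2-3 24] → take 2-6 (2); add 6.
Step 2: frontier [1-2 10, 2-5 10, 2-4 12, 2-8 15, 2-3 24, 6-7 7, 3-6 22] → take 6-7 (7); add 7.
Step 3: frontier [1-2 10, 2-5 10, 2-4 12, 2-8 15, 2-3 24, 3-6 22, 5-7 12, 1-7 15] → take 1-2 (10); add 1.
Step 4: frontier [1-4 21, 1-5 24, 2-5 10, 2-4 12, 2-8 15, 2-3 24, 3-6 22, 5-7 12] → take 2-5 (10); add 5.
Step 5: frontier [1-4 21, 2-4 12, 2-8 15, 2-3 24, 3-6 22] → take 2-4 (12); add 4.
Step 6: frontier [2-8 15, 2-3 24, 3-4 10, 3-6 22] → take 3-4 (10); add 3.
Step 7: frontier [2-8 15, 3-8 24] → take 2-8 (15); add 8.
Vertex order: 2, 6, 7, 1, 5, 4, 3, 8. The 4th vertex is 1.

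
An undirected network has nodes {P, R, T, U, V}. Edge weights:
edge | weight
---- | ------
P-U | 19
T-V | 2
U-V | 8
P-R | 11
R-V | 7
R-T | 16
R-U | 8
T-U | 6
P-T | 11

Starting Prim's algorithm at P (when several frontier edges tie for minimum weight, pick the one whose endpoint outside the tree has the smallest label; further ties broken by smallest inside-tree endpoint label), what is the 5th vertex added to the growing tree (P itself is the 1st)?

U

Prim, starting at P.
Step 1: cheapest edge leaving the tree is P-R (11); add R.
Step 2: cheapest edge leaving the tree is R-V (7); add V.
Step 3: cheapest edge leaving the tree is T-V (2); add T.
Step 4: cheapest edge leaving the tree is T-U (6); add U.
Vertex order: P, R, V, T, U. The 5th vertex is U.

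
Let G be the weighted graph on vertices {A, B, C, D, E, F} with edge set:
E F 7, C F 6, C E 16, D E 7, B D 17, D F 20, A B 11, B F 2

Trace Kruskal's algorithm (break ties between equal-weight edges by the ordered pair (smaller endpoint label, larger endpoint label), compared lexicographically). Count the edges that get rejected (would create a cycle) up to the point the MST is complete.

Kruskal: consider edges lightest-first.
B F (2): add — endpoints in different components.
C F (6): add — endpoints in different components.
D E (7): add — endpoints in different components.
E F (7): add — endpoints in different components.
A B (11): add — endpoints in different components.
Edges rejected before the tree was complete: 0.

0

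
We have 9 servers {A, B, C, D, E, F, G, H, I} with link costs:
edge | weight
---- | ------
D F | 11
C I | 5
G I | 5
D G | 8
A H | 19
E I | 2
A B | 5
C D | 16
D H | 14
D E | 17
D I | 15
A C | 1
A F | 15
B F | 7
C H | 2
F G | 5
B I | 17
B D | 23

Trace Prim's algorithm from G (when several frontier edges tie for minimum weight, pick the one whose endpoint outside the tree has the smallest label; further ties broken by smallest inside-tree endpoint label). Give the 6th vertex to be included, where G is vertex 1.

A

Prim's algorithm from G:
Step 1: cheapest edge leaving the tree is F G (5); add F.
Step 2: cheapest edge leaving the tree is G I (5); add I.
Step 3: cheapest edge leaving the tree is E I (2); add E.
Step 4: cheapest edge leaving the tree is C I (5); add C.
Step 5: cheapest edge leaving the tree is A C (1); add A.
Step 6: cheapest edge leaving the tree is C H (2); add H.
Step 7: cheapest edge leaving the tree is A B (5); add B.
Step 8: cheapest edge leaving the tree is D G (8); add D.
Vertex order: G, F, I, E, C, A, H, B, D. The 6th vertex is A.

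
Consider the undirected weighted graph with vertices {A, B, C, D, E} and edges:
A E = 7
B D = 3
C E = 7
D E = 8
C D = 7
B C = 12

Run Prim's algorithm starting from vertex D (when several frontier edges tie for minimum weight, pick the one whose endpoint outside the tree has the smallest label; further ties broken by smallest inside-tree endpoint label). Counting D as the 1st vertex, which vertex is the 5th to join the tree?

Grow the tree from D using Prim:
Step 1: cheapest edge leaving the tree is B D (3); add B.
Step 2: cheapest edge leaving the tree is C D (7); add C.
Step 3: cheapest edge leaving the tree is C E (7); add E.
Step 4: cheapest edge leaving the tree is A E (7); add A.
Vertex order: D, B, C, E, A. The 5th vertex is A.

A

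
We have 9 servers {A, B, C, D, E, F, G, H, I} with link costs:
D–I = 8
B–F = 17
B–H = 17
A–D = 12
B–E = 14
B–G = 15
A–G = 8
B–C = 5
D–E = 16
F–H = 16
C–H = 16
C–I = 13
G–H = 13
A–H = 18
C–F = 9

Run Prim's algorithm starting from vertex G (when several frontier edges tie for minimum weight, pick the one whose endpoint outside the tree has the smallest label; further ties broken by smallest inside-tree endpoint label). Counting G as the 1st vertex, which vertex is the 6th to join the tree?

B

Grow the tree from G using Prim:
Step 1: cheapest edge leaving the tree is A–G (8); add A.
Step 2: cheapest edge leaving the tree is A–D (12); add D.
Step 3: cheapest edge leaving the tree is D–I (8); add I.
Step 4: cheapest edge leaving the tree is C–I (13); add C.
Step 5: cheapest edge leaving the tree is B–C (5); add B.
Step 6: cheapest edge leaving the tree is C–F (9); add F.
Step 7: cheapest edge leaving the tree is G–H (13); add H.
Step 8: cheapest edge leaving the tree is B–E (14); add E.
Vertex order: G, A, D, I, C, B, F, H, E. The 6th vertex is B.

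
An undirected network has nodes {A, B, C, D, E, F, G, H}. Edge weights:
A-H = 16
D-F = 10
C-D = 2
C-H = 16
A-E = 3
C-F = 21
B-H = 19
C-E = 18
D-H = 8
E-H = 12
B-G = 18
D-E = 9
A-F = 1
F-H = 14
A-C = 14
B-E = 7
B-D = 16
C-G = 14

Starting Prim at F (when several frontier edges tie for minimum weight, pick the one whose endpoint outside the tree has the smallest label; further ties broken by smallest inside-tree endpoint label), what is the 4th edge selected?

D-E

Prim's algorithm from F:
Step 1: cheapest edge leaving the tree is A-F (1); add A.
Step 2: cheapest edge leaving the tree is A-E (3); add E.
Step 3: cheapest edge leaving the tree is B-E (7); add B.
Step 4: cheapest edge leaving the tree is D-E (9); add D.
Step 5: cheapest edge leaving the tree is C-D (2); add C.
Step 6: cheapest edge leaving the tree is D-H (8); add H.
Step 7: cheapest edge leaving the tree is C-G (14); add G.
The 4th edge added is D-E.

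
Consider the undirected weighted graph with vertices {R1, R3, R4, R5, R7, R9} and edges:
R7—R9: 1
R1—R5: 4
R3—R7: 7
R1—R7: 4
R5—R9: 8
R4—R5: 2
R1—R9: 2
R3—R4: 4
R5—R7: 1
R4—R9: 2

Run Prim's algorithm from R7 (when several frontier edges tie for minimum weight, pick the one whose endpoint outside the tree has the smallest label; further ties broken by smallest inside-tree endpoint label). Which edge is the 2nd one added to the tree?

R7-R9

Prim's algorithm from R7:
Step 1: cheapest edge leaving the tree is R5—R7 (1); add R5.
Step 2: cheapest edge leaving the tree is R7—R9 (1); add R9.
Step 3: cheapest edge leaving the tree is R1—R9 (2); add R1.
Step 4: cheapest edge leaving the tree is R4—R5 (2); add R4.
Step 5: cheapest edge leaving the tree is R3—R4 (4); add R3.
The 2nd edge added is R7—R9.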